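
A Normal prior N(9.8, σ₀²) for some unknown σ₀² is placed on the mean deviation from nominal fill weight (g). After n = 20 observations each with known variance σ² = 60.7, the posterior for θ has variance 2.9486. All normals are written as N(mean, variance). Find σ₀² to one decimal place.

For the Normal–Normal model with known σ², precisions add: τ_n = τ₀ + n/σ².
So 1/σ₀² = 1/2.9486 − 20/60.7 = 0.339144 − 0.329489 = 0.009655.
Hence σ₀² = 1/0.009655 ≈ 103.6.

σ₀² = 103.6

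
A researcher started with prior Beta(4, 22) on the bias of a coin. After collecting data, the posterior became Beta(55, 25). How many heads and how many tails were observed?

Under Beta–binomial conjugacy the posterior parameters are (a+s, b+f).
So s = 55 − 4 = 51 and f = 25 − 22 = 3.

51 heads and 3 tails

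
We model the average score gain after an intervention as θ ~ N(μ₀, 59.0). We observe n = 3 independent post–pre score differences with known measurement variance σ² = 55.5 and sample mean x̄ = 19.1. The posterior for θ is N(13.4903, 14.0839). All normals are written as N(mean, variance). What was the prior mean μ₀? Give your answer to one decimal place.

The posterior mean is a precision-weighted average: μ_n = (τ₀μ₀ + τ_data·x̄)/(τ₀+τ_data), with τ₀=1/σ₀² and τ_data=n/σ².
Here τ₀ = 1/59.0 = 0.016949 and τ_data = 3/55.5 = 0.054054, so τ_n = 0.071003.
Rearranging for μ₀: μ₀ = (μ_n·τ_n − τ_data·x̄)/τ₀ = (13.4903·0.071003 − 0.054054·19.1) / 0.016949 = -0.074580/0.016949 ≈ -4.4.

μ₀ = -4.4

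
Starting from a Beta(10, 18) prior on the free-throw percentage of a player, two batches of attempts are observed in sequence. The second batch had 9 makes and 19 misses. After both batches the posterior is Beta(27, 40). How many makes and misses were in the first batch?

Because Beta–binomial updating is additive in the counts, the combined data contributed (α_post−α_prior, β_post−β_prior) successes and failures.
Total across both batches: 27−10=17 makes, 40−18=22 misses.
Subtract the second batch: 17−9=8 makes and 22−19=3 misses.

8 makes and 3 misses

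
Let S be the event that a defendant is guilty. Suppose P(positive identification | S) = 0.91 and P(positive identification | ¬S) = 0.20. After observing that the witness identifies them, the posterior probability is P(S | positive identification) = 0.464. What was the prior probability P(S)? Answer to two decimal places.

P(S) = 0.16

In odds form, posterior odds = prior odds × likelihood ratio, so prior odds = posterior odds ÷ LR.
Posterior odds = 0.464/(1−0.464) = 0.8657. LR = 0.91/0.20 = 4.5500.
Prior odds = 0.8657/4.5500 = 0.1903, so P(S) = 0.1903/(1+0.1903) ≈ 0.16.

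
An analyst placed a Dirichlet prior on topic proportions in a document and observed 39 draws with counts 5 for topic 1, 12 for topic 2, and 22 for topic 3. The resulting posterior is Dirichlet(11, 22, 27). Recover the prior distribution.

Dirichlet(6, 10, 5)

For a Dirichlet(α) prior with multinomial counts c, the posterior is Dirichlet(α + c) componentwise.
Subtract each count from the matching posterior parameter: 11−5=6, 22−12=10, 27−22=5.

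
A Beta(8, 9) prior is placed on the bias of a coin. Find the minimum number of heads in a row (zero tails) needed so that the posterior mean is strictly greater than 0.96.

k = 209

After k heads and 0 tails the posterior is Beta(8+k, 9), with mean (8+k)/(8+9+k).
Set (8+k)/(17+k) > 0.96 and solve: k > (0.96·17 − 8)/(1 − 0.96) = 208.000.
The smallest integer exceeding 208.000 is 209, and checking k=209: (217)/(226) = 0.9602 > 0.96.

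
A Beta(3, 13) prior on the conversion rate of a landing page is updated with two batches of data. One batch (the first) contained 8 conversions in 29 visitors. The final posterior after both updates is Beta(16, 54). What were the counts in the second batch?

Because Beta–binomial updating is additive in the counts, the combined data contributed (α_post−α_prior, β_post−β_prior) successes and failures.
Total across both batches: 16−3=13 conversions, 54−13=41 bounces.
Subtract the first batch: 13−8=5 conversions and 41−21=20 bounces.

5 conversions and 20 bounces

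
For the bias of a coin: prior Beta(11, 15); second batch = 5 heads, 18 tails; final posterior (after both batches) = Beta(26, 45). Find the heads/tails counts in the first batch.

Because Beta–binomial updating is additive in the counts, the combined data contributed (α_post−α_prior, β_post−β_prior) successes and failures.
Total across both batches: 26−11=15 heads, 45−15=30 tails.
Subtract the second batch: 15−5=10 heads and 30−18=12 tails.

10 heads and 12 tails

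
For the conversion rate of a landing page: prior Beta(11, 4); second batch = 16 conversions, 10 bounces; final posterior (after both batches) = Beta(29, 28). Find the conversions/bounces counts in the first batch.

Sequential conjugate updates are equivalent to a single update on the pooled data, so total successes = posterior α − prior α and total failures = posterior β − prior β.
Total across both batches: 29−11=18 conversions, 28−4=24 bounces.
Subtract the second batch: 18−16=2 conversions and 24−10=14 bounces.

2 conversions and 14 bounces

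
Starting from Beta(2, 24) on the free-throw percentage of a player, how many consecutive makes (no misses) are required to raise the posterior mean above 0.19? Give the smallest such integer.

k = 4

After k makes and 0 misses the posterior is Beta(2+k, 24), with mean (2+k)/(2+24+k).
Set (2+k)/(26+k) > 0.19 and solve: k > (0.19·26 − 2)/(1 − 0.19) = 3.630.
The smallest integer exceeding 3.630 is 4.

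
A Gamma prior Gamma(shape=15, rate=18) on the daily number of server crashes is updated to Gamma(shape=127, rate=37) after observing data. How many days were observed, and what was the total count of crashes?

Gamma–Poisson conjugacy: posterior shape = α + Σxᵢ, posterior rate = β + n.
Matching: Σxᵢ = 127 − 15 = 112 and n = 37 − 18 = 19.

n = 19 days with total 112 crashes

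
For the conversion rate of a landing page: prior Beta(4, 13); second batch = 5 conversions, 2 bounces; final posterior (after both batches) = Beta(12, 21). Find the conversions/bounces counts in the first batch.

Because Beta–binomial updating is additive in the counts, the combined data contributed (α_post−α_prior, β_post−β_prior) successes and failures.
Total across both batches: 12−4=8 conversions, 21−13=8 bounces.
Subtract the second batch: 8−5=3 conversions and 8−2=6 bounces.

3 conversions and 6 bounces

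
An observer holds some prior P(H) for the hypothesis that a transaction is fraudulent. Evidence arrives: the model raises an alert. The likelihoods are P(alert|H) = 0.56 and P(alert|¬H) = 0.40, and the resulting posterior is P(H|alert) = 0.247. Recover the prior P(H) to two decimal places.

In odds form, posterior odds = prior odds × likelihood ratio, so prior odds = posterior odds ÷ LR.
Posterior odds = 0.247/(1−0.247) = 0.3280. LR = 0.56/0.40 = 1.4000.
Prior odds = 0.3280/1.4000 = 0.2343, so P(H) = 0.2343/(1+0.2343) ≈ 0.19.

P(H) = 0.19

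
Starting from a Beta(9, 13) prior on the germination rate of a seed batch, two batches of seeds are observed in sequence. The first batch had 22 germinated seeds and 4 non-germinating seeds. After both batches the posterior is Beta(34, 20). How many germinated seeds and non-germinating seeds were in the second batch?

3 germinated seeds and 3 non-germinating seeds

Because Beta–binomial updating is additive in the counts, the combined data contributed (α_post−α_prior, β_post−β_prior) successes and failures.
Total across both batches: 34−9=25 germinated seeds, 20−13=7 non-germinating seeds.
Subtract the first batch: 25−22=3 germinated seeds and 7−4=3 non-germinating seeds.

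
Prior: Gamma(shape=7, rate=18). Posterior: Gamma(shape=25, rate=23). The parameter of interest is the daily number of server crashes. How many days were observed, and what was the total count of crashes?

n = 5 days with total 18 crashes

Gamma–Poisson conjugacy: posterior shape = α + Σxᵢ, posterior rate = β + n.
Matching: Σxᵢ = 25 − 7 = 18 and n = 23 − 18 = 5.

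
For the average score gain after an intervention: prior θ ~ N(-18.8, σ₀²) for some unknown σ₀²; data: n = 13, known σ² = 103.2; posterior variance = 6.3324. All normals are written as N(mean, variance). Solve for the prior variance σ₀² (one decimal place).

For the Normal–Normal model with known σ², precisions add: τ_n = τ₀ + n/σ².
So 1/σ₀² = 1/6.3324 − 13/103.2 = 0.157918 − 0.125969 = 0.031949.
Hence σ₀² = 1/0.031949 ≈ 31.3.

σ₀² = 31.3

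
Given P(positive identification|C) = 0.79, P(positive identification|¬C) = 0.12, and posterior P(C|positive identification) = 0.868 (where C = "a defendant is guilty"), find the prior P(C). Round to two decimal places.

P(C) = 0.50

In odds form, posterior odds = prior odds × likelihood ratio, so prior odds = posterior odds ÷ LR.
Posterior odds = 0.868/(1−0.868) = 6.5758. LR = 0.79/0.12 = 6.5833.
Prior odds = 6.5758/6.5833 = 0.9989, so P(C) = 0.9989/(1+0.9989) ≈ 0.50.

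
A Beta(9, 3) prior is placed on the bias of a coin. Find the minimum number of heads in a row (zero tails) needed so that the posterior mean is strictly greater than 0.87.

k = 12

After k heads and 0 tails the posterior is Beta(9+k, 3), with mean (9+k)/(9+3+k).
Set (9+k)/(12+k) > 0.87 and solve: k > (0.87·12 − 9)/(1 − 0.87) = 11.077.
The smallest integer exceeding 11.077 is 12.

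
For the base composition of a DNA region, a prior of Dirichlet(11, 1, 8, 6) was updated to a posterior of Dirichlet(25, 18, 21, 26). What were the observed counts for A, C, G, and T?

For a Dirichlet(α) prior with multinomial counts c, the posterior is Dirichlet(α + c) componentwise.
Counts are posterior − prior componentwise: 25−11=14, 18−1=17, 21−8=13, 26−6=20.

counts (14, 17, 13, 20)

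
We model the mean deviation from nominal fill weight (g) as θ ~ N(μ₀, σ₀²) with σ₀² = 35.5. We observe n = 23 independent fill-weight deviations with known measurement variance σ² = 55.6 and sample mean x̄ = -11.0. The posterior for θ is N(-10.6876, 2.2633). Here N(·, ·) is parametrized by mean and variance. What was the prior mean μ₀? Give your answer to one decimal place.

The posterior mean is a precision-weighted average: μ_n = (τ₀μ₀ + τ_data·x̄)/(τ₀+τ_data), with τ₀=1/σ₀² and τ_data=n/σ².
Here τ₀ = 1/35.5 = 0.028169 and τ_data = 23/55.6 = 0.413669, so τ_n = 0.441838.
Rearranging for μ₀: μ₀ = (μ_n·τ_n − τ_data·x̄)/τ₀ = (-10.6876·0.441838 − 0.413669·-11.0) / 0.028169 = -0.171829/0.028169 ≈ -6.1.

μ₀ = -6.1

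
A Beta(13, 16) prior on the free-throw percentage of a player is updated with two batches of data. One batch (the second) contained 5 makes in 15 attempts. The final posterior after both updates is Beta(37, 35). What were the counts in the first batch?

19 makes and 9 misses

Sequential conjugate updates are equivalent to a single update on the pooled data, so total successes = posterior α − prior α and total failures = posterior β − prior β.
Total across both batches: 37−13=24 makes, 35−16=19 misses.
Subtract the second batch: 24−5=19 makes and 19−10=9 misses.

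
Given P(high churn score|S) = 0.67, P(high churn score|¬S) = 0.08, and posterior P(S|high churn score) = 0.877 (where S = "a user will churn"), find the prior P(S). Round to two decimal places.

In odds form, posterior odds = prior odds × likelihood ratio, so prior odds = posterior odds ÷ LR.
Posterior odds = 0.877/(1−0.877) = 7.1301. LR = 0.67/0.08 = 8.3750.
Prior odds = 7.1301/8.3750 = 0.8514, so P(S) = 0.8514/(1+0.8514) ≈ 0.46.

P(S) = 0.46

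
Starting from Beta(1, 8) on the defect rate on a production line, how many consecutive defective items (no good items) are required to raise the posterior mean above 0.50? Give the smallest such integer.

After k defective items and 0 good items the posterior is Beta(1+k, 8), with mean (1+k)/(1+8+k).
Set (1+k)/(9+k) > 0.50 and solve: k > (0.50·9 − 1)/(1 − 0.50) = 7.000.
The smallest integer exceeding 7.000 is 8, and checking k=8: (9)/(17) = 0.5294 > 0.50.

k = 8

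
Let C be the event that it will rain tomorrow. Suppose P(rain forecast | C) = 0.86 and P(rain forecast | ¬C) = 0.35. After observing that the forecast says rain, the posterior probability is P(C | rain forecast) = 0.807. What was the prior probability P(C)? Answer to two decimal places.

P(C) = 0.63

In odds form, posterior odds = prior odds × likelihood ratio, so prior odds = posterior odds ÷ LR.
Posterior odds = 0.807/(1−0.807) = 4.1813. LR = 0.86/0.35 = 2.4571.
Prior odds = 4.1813/2.4571 = 1.7017, so P(C) = 1.7017/(1+1.7017) ≈ 0.63.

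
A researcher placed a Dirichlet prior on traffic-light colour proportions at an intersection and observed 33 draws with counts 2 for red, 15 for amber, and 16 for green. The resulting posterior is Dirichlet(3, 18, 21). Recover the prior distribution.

Dirichlet(1, 3, 5)

For a Dirichlet(α) prior with multinomial counts c, the posterior is Dirichlet(α + c) componentwise.
Subtract each count from the matching posterior parameter: 3−2=1, 18−15=3, 21−16=5.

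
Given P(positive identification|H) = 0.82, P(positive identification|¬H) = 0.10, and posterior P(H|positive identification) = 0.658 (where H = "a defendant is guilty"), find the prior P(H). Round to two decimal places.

P(H) = 0.19

In odds form, posterior odds = prior odds × likelihood ratio, so prior odds = posterior odds ÷ LR.
Posterior odds = 0.658/(1−0.658) = 1.9240. LR = 0.82/0.10 = 8.2000.
Prior odds = 1.9240/8.2000 = 0.2346, so P(H) = 0.2346/(1+0.2346) ≈ 0.19.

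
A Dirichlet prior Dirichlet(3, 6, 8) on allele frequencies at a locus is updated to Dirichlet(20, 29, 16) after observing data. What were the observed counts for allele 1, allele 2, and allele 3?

counts (17, 23, 8)

For a Dirichlet(α) prior with multinomial counts c, the posterior is Dirichlet(α + c) componentwise.
Counts are posterior − prior componentwise: 20−3=17, 29−6=23, 16−8=8.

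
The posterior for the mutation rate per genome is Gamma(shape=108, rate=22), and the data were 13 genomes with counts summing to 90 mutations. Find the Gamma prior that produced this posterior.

Gamma(shape=18, rate=9)

Gamma–Poisson conjugacy: posterior shape = α + Σxᵢ, posterior rate = β + n.
So α = 108 − 90 = 18 and β = 22 − 13 = 9.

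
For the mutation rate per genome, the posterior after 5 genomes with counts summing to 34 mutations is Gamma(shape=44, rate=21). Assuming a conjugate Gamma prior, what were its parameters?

Gamma(shape=10, rate=16)

A Gamma(α, β) prior (rate parametrization) on a Poisson rate with n observations summing to S gives posterior Gamma(α+S, β+n).
So α = 44 − 34 = 10 and β = 21 − 5 = 16.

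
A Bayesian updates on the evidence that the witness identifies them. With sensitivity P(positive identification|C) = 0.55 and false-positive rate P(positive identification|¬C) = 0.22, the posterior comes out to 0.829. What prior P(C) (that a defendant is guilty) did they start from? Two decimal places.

In odds form, posterior odds = prior odds × likelihood ratio, so prior odds = posterior odds ÷ LR.
Posterior odds = 0.829/(1−0.829) = 4.8480. LR = 0.55/0.22 = 2.5000.
Prior odds = 4.8480/2.5000 = 1.9392, so P(C) = 1.9392/(1+1.9392) ≈ 0.66.

P(C) = 0.66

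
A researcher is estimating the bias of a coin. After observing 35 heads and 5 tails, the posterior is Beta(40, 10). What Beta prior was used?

Beta(5, 5)

A Beta(α, β) prior with s successes and f failures in binomial data gives a Beta(α+s, β+f) posterior.
Subtract the data counts: 40−35=5, 10−5=5.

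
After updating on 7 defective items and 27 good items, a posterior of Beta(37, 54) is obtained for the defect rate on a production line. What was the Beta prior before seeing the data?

Beta(30, 27)

Under Beta–binomial conjugacy the posterior parameters are (a+s, b+f).
So a = 37 − 7 = 30 and b = 54 − 27 = 27.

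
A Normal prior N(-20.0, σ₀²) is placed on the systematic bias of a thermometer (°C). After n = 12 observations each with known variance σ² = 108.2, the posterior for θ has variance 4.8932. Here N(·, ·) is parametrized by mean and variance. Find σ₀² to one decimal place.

For the Normal–Normal model with known σ², precisions add: τ_n = τ₀ + n/σ².
So 1/σ₀² = 1/4.8932 − 12/108.2 = 0.204365 − 0.110906 = 0.093459.
Hence σ₀² = 1/0.093459 ≈ 10.7.

σ₀² = 10.7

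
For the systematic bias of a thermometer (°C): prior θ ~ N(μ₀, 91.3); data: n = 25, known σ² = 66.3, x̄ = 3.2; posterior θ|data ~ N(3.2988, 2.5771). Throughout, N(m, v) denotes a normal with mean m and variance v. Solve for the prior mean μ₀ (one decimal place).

With known observation variance, the Normal–Normal posterior has precision τ_n = τ₀ + n/σ² and mean μ_n = (τ₀μ₀ + (n/σ²)x̄)/τ_n.
Here τ₀ = 1/91.3 = 0.010953 and τ_data = 25/66.3 = 0.377074, so τ_n = 0.388027.
Rearranging for μ₀: μ₀ = (μ_n·τ_n − τ_data·x̄)/τ₀ = (3.2988·0.388027 − 0.377074·3.2) / 0.010953 = 0.073387/0.010953 ≈ 6.7.

μ₀ = 6.7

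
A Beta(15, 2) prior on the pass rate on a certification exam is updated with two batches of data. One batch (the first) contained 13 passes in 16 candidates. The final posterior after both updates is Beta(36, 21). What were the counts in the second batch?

8 passes and 16 failures

Because Beta–binomial updating is additive in the counts, the combined data contributed (α_post−α_prior, β_post−β_prior) successes and failures.
Total across both batches: 36−15=21 passes, 21−2=19 failures.
Subtract the first batch: 21−13=8 passes and 19−3=16 failures.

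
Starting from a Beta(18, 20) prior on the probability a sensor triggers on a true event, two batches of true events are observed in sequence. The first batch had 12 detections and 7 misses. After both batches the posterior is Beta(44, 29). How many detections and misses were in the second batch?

Sequential conjugate updates are equivalent to a single update on the pooled data, so total successes = posterior α − prior α and total failures = posterior β − prior β.
Total across both batches: 44−18=26 detections, 29−20=9 misses.
Subtract the first batch: 26−12=14 detections and 9−7=2 misses.

14 detections and 2 misses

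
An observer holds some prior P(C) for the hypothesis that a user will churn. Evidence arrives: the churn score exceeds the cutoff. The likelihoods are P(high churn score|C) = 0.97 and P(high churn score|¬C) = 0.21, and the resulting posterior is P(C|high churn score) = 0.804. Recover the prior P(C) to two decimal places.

Bayes' rule in odds form gives O(C|E) = O(C)·[P(E|C)/P(E|¬C)], hence O(C) = O(C|E)/LR.
Posterior odds = 0.804/(1−0.804) = 4.1020. LR = 0.97/0.21 = 4.6190.
Prior odds = 4.1020/4.6190 = 0.8881, so P(C) = 0.8881/(1+0.8881) ≈ 0.47.

P(C) = 0.47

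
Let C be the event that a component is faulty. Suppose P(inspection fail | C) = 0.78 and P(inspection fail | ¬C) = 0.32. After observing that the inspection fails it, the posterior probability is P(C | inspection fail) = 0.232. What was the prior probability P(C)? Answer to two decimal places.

In odds form, posterior odds = prior odds × likelihood ratio, so prior odds = posterior odds ÷ LR.
Posterior odds = 0.232/(1−0.232) = 0.3021. LR = 0.78/0.32 = 2.4375.
Prior odds = 0.3021/2.4375 = 0.1239, so P(C) = 0.1239/(1+0.1239) ≈ 0.11.

P(C) = 0.11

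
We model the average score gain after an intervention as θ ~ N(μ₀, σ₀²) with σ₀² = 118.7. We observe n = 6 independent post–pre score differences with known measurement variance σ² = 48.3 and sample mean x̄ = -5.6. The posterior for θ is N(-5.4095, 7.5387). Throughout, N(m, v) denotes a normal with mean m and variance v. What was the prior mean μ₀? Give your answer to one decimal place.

μ₀ = -2.6

The posterior mean is a precision-weighted average: μ_n = (τ₀μ₀ + τ_data·x̄)/(τ₀+τ_data), with τ₀=1/σ₀² and τ_data=n/σ².
Here τ₀ = 1/118.7 = 0.008425 and τ_data = 6/48.3 = 0.124224, so τ_n = 0.132649.
Rearranging for μ₀: μ₀ = (μ_n·τ_n − τ_data·x̄)/τ₀ = (-5.4095·0.132649 − 0.124224·-5.6) / 0.008425 = -0.021910/0.008425 ≈ -2.6.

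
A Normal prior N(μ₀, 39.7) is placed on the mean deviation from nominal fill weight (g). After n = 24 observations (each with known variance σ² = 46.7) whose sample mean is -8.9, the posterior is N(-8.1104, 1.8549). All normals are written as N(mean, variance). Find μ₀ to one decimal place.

μ₀ = 8.0

The posterior mean is a precision-weighted average: μ_n = (τ₀μ₀ + τ_data·x̄)/(τ₀+τ_data), with τ₀=1/σ₀² and τ_data=n/σ².
Here τ₀ = 1/39.7 = 0.025189 and τ_data = 24/46.7 = 0.513919, so τ_n = 0.539108.
Rearranging for μ₀: μ₀ = (μ_n·τ_n − τ_data·x̄)/τ₀ = (-8.1104·0.539108 − 0.513919·-8.9) / 0.025189 = 0.201498/0.025189 ≈ 8.0.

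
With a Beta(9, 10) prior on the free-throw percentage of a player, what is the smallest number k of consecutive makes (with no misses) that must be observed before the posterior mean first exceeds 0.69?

After k makes and 0 misses the posterior is Beta(9+k, 10), with mean (9+k)/(9+10+k).
Set (9+k)/(19+k) > 0.69 and solve: k > (0.69·19 − 9)/(1 − 0.69) = 13.258.
The smallest integer exceeding 13.258 is 14, and checking k=14: (23)/(33) = 0.6970 > 0.69.

k = 14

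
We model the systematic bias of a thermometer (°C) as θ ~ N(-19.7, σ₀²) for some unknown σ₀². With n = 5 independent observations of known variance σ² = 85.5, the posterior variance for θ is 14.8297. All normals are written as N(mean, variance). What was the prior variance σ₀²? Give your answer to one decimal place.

σ₀² = 111.7

Posterior precision equals prior precision plus data precision: 1/σ_n² = 1/σ₀² + n/σ².
So 1/σ₀² = 1/14.8297 − 5/85.5 = 0.067432 − 0.058480 = 0.008952.
Hence σ₀² = 1/0.008952 ≈ 111.7.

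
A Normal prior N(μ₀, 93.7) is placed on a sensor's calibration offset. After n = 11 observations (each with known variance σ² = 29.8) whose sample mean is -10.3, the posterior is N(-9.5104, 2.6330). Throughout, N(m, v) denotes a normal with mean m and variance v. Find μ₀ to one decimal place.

μ₀ = 17.8

With known observation variance, the Normal–Normal posterior has precision τ_n = τ₀ + n/σ² and mean μ_n = (τ₀μ₀ + (n/σ²)x̄)/τ_n.
Here τ₀ = 1/93.7 = 0.010672 and τ_data = 11/29.8 = 0.369128, so τ_n = 0.379800.
Rearranging for μ₀: μ₀ = (μ_n·τ_n − τ_data·x̄)/τ₀ = (-9.5104·0.379800 − 0.369128·-10.3) / 0.010672 = 0.189968/0.010672 ≈ 17.8.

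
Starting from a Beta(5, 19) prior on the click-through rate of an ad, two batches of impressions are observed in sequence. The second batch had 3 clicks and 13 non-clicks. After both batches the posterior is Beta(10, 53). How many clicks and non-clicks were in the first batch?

Sequential conjugate updates are equivalent to a single update on the pooled data, so total successes = posterior α − prior α and total failures = posterior β − prior β.
Total across both batches: 10−5=5 clicks, 53−19=34 non-clicks.
Subtract the second batch: 5−3=2 clicks and 34−13=21 non-clicks.

2 clicks and 21 non-clicks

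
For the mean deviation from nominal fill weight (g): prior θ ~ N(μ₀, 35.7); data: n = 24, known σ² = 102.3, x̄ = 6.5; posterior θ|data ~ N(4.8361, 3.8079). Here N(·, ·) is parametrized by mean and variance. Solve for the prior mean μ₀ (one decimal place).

With known observation variance, the Normal–Normal posterior has precision τ_n = τ₀ + n/σ² and mean μ_n = (τ₀μ₀ + (n/σ²)x̄)/τ_n.
Here τ₀ = 1/35.7 = 0.028011 and τ_data = 24/102.3 = 0.234604, so τ_n = 0.262615.
Rearranging for μ₀: μ₀ = (μ_n·τ_n − τ_data·x̄)/τ₀ = (4.8361·0.262615 − 0.234604·6.5) / 0.028011 = -0.254894/0.028011 ≈ -9.1.

μ₀ = -9.1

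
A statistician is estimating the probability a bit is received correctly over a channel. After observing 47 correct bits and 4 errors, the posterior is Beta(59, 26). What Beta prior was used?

Beta is conjugate to the binomial likelihood: posterior = Beta(α+s, β+f).
So α = 59 − 47 = 12 and β = 26 − 4 = 22.

Beta(12, 22)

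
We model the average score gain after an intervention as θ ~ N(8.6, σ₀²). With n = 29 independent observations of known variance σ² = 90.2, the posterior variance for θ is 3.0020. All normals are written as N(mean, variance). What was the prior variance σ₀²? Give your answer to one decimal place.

σ₀² = 86.2

Posterior precision equals prior precision plus data precision: 1/σ_n² = 1/σ₀² + n/σ².
So 1/σ₀² = 1/3.0020 − 29/90.2 = 0.333111 − 0.321508 = 0.011603.
Hence σ₀² = 1/0.011603 ≈ 86.2.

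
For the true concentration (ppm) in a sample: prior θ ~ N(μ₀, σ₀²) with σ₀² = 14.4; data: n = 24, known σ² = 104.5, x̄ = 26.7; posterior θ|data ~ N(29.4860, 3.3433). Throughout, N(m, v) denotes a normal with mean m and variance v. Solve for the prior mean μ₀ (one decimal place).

The posterior mean is a precision-weighted average: μ_n = (τ₀μ₀ + τ_data·x̄)/(τ₀+τ_data), with τ₀=1/σ₀² and τ_data=n/σ².
Here τ₀ = 1/14.4 = 0.069444 and τ_data = 24/104.5 = 0.229665, so τ_n = 0.299109.
Rearranging for μ₀: μ₀ = (μ_n·τ_n − τ_data·x̄)/τ₀ = (29.4860·0.299109 − 0.229665·26.7) / 0.069444 = 2.687472/0.069444 ≈ 38.7.

μ₀ = 38.7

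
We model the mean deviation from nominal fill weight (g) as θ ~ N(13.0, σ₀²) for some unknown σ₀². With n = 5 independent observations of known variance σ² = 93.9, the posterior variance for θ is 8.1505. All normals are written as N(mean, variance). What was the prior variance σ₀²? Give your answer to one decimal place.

σ₀² = 14.4

For the Normal–Normal model with known σ², precisions add: τ_n = τ₀ + n/σ².
So 1/σ₀² = 1/8.1505 − 5/93.9 = 0.122692 − 0.053248 = 0.069444.
Hence σ₀² = 1/0.069444 ≈ 14.4.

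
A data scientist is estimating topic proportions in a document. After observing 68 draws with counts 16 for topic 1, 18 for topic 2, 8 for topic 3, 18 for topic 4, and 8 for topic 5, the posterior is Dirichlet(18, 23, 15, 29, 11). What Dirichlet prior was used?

For a Dirichlet(α) prior with multinomial counts c, the posterior is Dirichlet(α + c) componentwise.
Subtract each count from the matching posterior parameter: 18−16=2, 23−18=5, 15−8=7, 29−18=11, 11−8=3.

Dirichlet(2, 5, 7, 11, 3)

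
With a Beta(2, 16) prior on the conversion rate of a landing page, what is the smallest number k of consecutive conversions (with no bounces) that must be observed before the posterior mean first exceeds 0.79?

k = 59

After k conversions and 0 bounces the posterior is Beta(2+k, 16), with mean (2+k)/(2+16+k).
Set (2+k)/(18+k) > 0.79 and solve: k > (0.79·18 − 2)/(1 − 0.79) = 58.190.
The smallest integer exceeding 58.190 is 59, and checking k=59: (61)/(77) = 0.7922 > 0.79.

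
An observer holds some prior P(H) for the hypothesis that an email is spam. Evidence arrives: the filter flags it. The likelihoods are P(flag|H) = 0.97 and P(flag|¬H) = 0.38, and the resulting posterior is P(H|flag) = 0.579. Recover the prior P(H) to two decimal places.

P(H) = 0.35

Bayes' rule in odds form gives O(H|E) = O(H)·[P(E|H)/P(E|¬H)], hence O(H) = O(H|E)/LR.
Posterior odds = 0.579/(1−0.579) = 1.3753. LR = 0.97/0.38 = 2.5526.
Prior odds = 1.3753/2.5526 = 0.5388, so P(H) = 0.5388/(1+0.5388) ≈ 0.35.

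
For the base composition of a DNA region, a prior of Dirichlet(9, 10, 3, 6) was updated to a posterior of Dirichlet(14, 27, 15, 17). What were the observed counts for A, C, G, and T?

For a Dirichlet(α) prior with multinomial counts c, the posterior is Dirichlet(α + c) componentwise.
Counts are posterior − prior componentwise: 14−9=5, 27−10=17, 15−3=12, 17−6=11.

counts (5, 17, 12, 11)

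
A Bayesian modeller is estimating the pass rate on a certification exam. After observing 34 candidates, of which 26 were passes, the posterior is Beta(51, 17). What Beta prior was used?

Beta(25, 9)

Beta is conjugate to the binomial likelihood: posterior = Beta(a+s, b+f).
So a = 51 − 26 = 25 and b = 17 − 8 = 9.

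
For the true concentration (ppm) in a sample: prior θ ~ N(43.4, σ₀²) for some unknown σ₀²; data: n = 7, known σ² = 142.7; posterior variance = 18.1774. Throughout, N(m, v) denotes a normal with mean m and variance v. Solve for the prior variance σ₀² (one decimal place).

Posterior precision equals prior precision plus data precision: 1/σ_n² = 1/σ₀² + n/σ².
So 1/σ₀² = 1/18.1774 − 7/142.7 = 0.055013 − 0.049054 = 0.005959.
Hence σ₀² = 1/0.005959 ≈ 167.8.

σ₀² = 167.8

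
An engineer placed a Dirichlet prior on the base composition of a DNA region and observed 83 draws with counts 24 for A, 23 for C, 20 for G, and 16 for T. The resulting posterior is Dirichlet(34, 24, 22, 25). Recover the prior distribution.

Dirichlet(10, 1, 2, 9)

For a Dirichlet(α) prior with multinomial counts c, the posterior is Dirichlet(α + c) componentwise.
Subtract each count from the matching posterior parameter: 34−24=10, 24−23=1, 22−20=2, 25−16=9.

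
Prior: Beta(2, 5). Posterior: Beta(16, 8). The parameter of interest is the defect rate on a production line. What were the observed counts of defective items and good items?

Beta is conjugate to the binomial likelihood: posterior = Beta(a+s, b+f).
Match parameters: s=16−2=14, f=8−5=3.

14 defective items and 3 good items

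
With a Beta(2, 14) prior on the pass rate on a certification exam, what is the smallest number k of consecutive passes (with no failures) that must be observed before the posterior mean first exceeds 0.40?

k = 8

After k passes and 0 failures the posterior is Beta(2+k, 14), with mean (2+k)/(2+14+k).
Set (2+k)/(16+k) > 0.40 and solve: k > (0.40·16 − 2)/(1 − 0.40) = 7.333.
The smallest integer exceeding 7.333 is 8, and checking k=8: (10)/(24) = 0.4167 > 0.40.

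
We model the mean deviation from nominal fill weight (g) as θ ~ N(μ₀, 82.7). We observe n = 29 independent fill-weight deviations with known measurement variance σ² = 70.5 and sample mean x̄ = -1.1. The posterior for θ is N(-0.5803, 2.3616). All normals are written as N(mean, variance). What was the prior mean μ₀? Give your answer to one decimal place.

μ₀ = 17.1

With known observation variance, the Normal–Normal posterior has precision τ_n = τ₀ + n/σ² and mean μ_n = (τ₀μ₀ + (n/σ²)x̄)/τ_n.
Here τ₀ = 1/82.7 = 0.012092 and τ_data = 29/70.5 = 0.411348, so τ_n = 0.423440.
Rearranging for μ₀: μ₀ = (μ_n·τ_n − τ_data·x̄)/τ₀ = (-0.5803·0.423440 − 0.411348·-1.1) / 0.012092 = 0.206761/0.012092 ≈ 17.1.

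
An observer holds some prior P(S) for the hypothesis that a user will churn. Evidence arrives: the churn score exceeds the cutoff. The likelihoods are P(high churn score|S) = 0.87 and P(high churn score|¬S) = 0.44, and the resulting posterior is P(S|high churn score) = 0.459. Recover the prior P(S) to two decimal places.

In odds form, posterior odds = prior odds × likelihood ratio, so prior odds = posterior odds ÷ LR.
Posterior odds = 0.459/(1−0.459) = 0.8484. LR = 0.87/0.44 = 1.9773.
Prior odds = 0.8484/1.9773 = 0.4291, so P(S) = 0.4291/(1+0.4291) ≈ 0.30.

P(S) = 0.30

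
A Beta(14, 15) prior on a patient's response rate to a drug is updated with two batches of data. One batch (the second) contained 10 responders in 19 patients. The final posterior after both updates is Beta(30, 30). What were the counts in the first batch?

Because Beta–binomial updating is additive in the counts, the combined data contributed (α_post−α_prior, β_post−β_prior) successes and failures.
Total across both batches: 30−14=16 responders, 30−15=15 non-responders.
Subtract the second batch: 16−10=6 responders and 15−9=6 non-responders.

6 responders and 6 non-responders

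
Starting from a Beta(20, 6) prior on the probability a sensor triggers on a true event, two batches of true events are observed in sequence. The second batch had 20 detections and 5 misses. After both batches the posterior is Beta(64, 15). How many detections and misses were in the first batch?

24 detections and 4 misses

Because Beta–binomial updating is additive in the counts, the combined data contributed (α_post−α_prior, β_post−β_prior) successes and failures.
Total across both batches: 64−20=44 detections, 15−6=9 misses.
Subtract the second batch: 44−20=24 detections and 9−5=4 misses.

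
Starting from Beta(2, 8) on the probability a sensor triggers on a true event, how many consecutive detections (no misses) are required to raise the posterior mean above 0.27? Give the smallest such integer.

After k detections and 0 misses the posterior is Beta(2+k, 8), with mean (2+k)/(2+8+k).
Set (2+k)/(10+k) > 0.27 and solve: k > (0.27·10 − 2)/(1 − 0.27) = 0.959.
The smallest integer exceeding 0.959 is 1, and checking k=1: (3)/(11) = 0.2727 > 0.27.

k = 1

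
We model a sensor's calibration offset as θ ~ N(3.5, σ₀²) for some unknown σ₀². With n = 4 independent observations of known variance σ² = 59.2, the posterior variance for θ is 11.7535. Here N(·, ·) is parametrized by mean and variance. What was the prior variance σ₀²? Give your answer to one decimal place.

Posterior precision equals prior precision plus data precision: 1/σ_n² = 1/σ₀² + n/σ².
So 1/σ₀² = 1/11.7535 − 4/59.2 = 0.085081 − 0.067568 = 0.017513.
Hence σ₀² = 1/0.017513 ≈ 57.1.

σ₀² = 57.1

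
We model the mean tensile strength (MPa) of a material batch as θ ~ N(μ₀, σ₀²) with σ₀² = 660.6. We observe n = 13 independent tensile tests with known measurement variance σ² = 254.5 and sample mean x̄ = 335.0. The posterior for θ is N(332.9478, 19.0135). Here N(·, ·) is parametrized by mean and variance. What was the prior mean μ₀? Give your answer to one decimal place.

μ₀ = 263.7

With known observation variance, the Normal–Normal posterior has precision τ_n = τ₀ + n/σ² and mean μ_n = (τ₀μ₀ + (n/σ²)x̄)/τ_n.
Here τ₀ = 1/660.6 = 0.001514 and τ_data = 13/254.5 = 0.051081, so τ_n = 0.052595.
Rearranging for μ₀: μ₀ = (μ_n·τ_n − τ_data·x̄)/τ₀ = (332.9478·0.052595 − 0.051081·335.0) / 0.001514 = 0.399255/0.001514 ≈ 263.7.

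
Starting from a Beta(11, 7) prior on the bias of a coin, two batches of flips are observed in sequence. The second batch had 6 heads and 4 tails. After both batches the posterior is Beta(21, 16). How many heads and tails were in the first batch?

4 heads and 5 tails

Because Beta–binomial updating is additive in the counts, the combined data contributed (α_post−α_prior, β_post−β_prior) successes and failures.
Total across both batches: 21−11=10 heads, 16−7=9 tails.
Subtract the second batch: 10−6=4 heads and 9−4=5 tails.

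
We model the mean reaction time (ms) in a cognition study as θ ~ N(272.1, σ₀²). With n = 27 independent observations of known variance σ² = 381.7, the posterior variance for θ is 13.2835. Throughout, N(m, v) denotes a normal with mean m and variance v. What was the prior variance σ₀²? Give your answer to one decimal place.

For the Normal–Normal model with known σ², precisions add: τ_n = τ₀ + n/σ².
So 1/σ₀² = 1/13.2835 − 27/381.7 = 0.075281 − 0.070736 = 0.004545.
Hence σ₀² = 1/0.004545 ≈ 220.0.

σ₀² = 220.0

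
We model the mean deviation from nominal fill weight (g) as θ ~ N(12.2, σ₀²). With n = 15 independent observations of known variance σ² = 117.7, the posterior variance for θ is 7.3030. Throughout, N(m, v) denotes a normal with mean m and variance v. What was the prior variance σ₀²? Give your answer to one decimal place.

σ₀² = 105.4

For the Normal–Normal model with known σ², precisions add: τ_n = τ₀ + n/σ².
So 1/σ₀² = 1/7.3030 − 15/117.7 = 0.136930 − 0.127443 = 0.009487.
Hence σ₀² = 1/0.009487 ≈ 105.4.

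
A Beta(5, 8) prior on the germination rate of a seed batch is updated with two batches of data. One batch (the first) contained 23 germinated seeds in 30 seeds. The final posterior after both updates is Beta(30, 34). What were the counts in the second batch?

2 germinated seeds and 19 non-germinating seeds

Because Beta–binomial updating is additive in the counts, the combined data contributed (α_post−α_prior, β_post−β_prior) successes and failures.
Total across both batches: 30−5=25 germinated seeds, 34−8=26 non-germinating seeds.
Subtract the first batch: 25−23=2 germinated seeds and 26−7=19 non-germinating seeds.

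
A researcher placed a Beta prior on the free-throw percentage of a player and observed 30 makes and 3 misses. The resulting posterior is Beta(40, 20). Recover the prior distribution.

Under Beta–binomial conjugacy the posterior parameters are (α+s, β+f).
So α = 40 − 30 = 10 and β = 20 − 3 = 17.

Beta(10, 17)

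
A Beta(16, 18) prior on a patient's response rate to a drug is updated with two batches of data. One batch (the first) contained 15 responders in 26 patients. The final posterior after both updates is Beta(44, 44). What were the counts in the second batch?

Sequential conjugate updates are equivalent to a single update on the pooled data, so total successes = posterior α − prior α and total failures = posterior β − prior β.
Total across both batches: 44−16=28 responders, 44−18=26 non-responders.
Subtract the first batch: 28−15=13 responders and 26−11=15 non-responders.

13 responders and 15 non-responders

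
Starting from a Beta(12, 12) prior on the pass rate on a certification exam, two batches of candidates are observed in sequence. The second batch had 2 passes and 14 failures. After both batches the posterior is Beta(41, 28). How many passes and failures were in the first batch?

27 passes and 2 failures

Because Beta–binomial updating is additive in the counts, the combined data contributed (α_post−α_prior, β_post−β_prior) successes and failures.
Total across both batches: 41−12=29 passes, 28−12=16 failures.
Subtract the second batch: 29−2=27 passes and 16−14=2 failures.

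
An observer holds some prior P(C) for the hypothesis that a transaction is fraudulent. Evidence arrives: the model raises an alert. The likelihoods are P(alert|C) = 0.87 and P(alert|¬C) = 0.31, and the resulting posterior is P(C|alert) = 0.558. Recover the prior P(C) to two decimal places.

P(C) = 0.31

In odds form, posterior odds = prior odds × likelihood ratio, so prior odds = posterior odds ÷ LR.
Posterior odds = 0.558/(1−0.558) = 1.2624. LR = 0.87/0.31 = 2.8065.
Prior odds = 1.2624/2.8065 = 0.4498, so P(C) = 0.4498/(1+0.4498) ≈ 0.31.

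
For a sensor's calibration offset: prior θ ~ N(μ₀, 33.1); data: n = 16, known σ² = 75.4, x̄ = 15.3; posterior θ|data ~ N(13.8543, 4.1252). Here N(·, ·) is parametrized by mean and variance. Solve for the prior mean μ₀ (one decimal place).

μ₀ = 3.7

With known observation variance, the Normal–Normal posterior has precision τ_n = τ₀ + n/σ² and mean μ_n = (τ₀μ₀ + (n/σ²)x̄)/τ_n.
Here τ₀ = 1/33.1 = 0.030211 and τ_data = 16/75.4 = 0.212202, so τ_n = 0.242413.
Rearranging for μ₀: μ₀ = (μ_n·τ_n − τ_data·x̄)/τ₀ = (13.8543·0.242413 − 0.212202·15.3) / 0.030211 = 0.111772/0.030211 ≈ 3.7.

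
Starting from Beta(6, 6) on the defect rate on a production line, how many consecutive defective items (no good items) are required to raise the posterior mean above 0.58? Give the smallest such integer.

After k defective items and 0 good items the posterior is Beta(6+k, 6), with mean (6+k)/(6+6+k).
Set (6+k)/(12+k) > 0.58 and solve: k > (0.58·12 − 6)/(1 − 0.58) = 2.286.
The smallest integer exceeding 2.286 is 3, and checking k=3: (9)/(15) = 0.6000 > 0.58.

k = 3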